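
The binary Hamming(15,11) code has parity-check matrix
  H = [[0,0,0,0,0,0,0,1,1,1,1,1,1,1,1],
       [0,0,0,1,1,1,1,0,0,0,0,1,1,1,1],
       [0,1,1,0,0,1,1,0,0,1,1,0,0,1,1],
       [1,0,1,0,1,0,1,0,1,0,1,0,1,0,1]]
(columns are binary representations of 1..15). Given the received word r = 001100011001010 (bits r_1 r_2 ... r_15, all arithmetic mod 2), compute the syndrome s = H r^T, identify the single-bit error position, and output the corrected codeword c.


s = (0, 1, 0, 0)^T, error position = 4, corrected codeword c = 001000011001010

Compute s = H r^T mod 2 one row at a time:
  s_1 = 1 + 1 + 0 + 0 + 1 + 0 + 1 + 0 = 4 ≡ 0 (mod 2).
  s_2 = 1 + 0 + 0 + 0 + 1 + 0 + 1 + 0 = 3 ≡ 1 (mod 2).
  s_3 = 0 + 1 + 0 + 0 + 0 + 0 + 1 + 0 = 2 ≡ 0 (mod 2).
  s_4 = 0 + 1 + 0 + 0 + 1 + 0 + 0 + 0 = 2 ≡ 0 (mod 2).
s = (0, 1, 0, 0)^T — this equals column 4 of H (binary 0100), so error is at position 4.
Correct: flip bit 4 of r = 001100011001010 to get c = 001000011001010.


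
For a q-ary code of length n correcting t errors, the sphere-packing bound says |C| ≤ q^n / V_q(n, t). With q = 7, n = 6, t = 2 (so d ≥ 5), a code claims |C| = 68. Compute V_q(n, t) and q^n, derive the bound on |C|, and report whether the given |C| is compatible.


V_q(n, t) = 577, q^n = 117649, Hamming bound = 203, |C| = 68 ≤ bound (satisfied).

Step 1: Compute V_q(n, t) = Σ_{j=0}^2 C(n, j) (q−1)^j.
  j = 0: C(6,0)·(6)^0 = 1·1 = 1.
  j = 1: C(6,1)·(6)^1 = 6·6 = 36.
  j = 2: C(6,2)·(6)^2 = 15·36 = 540.
  V_q(n, t) = 1 + 36 + 540 = 577.
Step 2: q^n = 7^6 = 117649.
Step 3: Hamming bound ⌊q^n / V_q(n,t)⌋ = ⌊117649/577⌋ = 203.
Step 4: Compare |C| = 68 to 203: satisfied.
The claimed |C| lies below the Hamming bound.


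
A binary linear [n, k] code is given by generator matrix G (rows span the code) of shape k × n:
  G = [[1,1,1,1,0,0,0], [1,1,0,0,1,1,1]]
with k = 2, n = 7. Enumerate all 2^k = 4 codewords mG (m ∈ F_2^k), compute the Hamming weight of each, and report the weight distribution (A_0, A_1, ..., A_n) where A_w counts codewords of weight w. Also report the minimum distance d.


Weight distribution: A_0 = 1, A_4 = 1, A_5 = 2. Minimum distance d = 4.

Enumerate all 2^2 = 4 messages m ∈ F_2^2.
For each, compute codeword c = mG in F_2^7, then tally its weight.
  m = 00 → c = 0000000, weight = 0.
  m = 10 → c = 1111000, weight = 4.
  m = 01 → c = 1100111, weight = 5.
  m = 11 → c = 0011111, weight = 5.
Tally weights:
  weight 0: 1 codewords.
  weight 4: 1 codewords.
  weight 5: 2 codewords.
Minimum distance d = smallest w > 0 with A_w > 0 = 4.
Sanity: Σ A_w = 4 = 2^2 = 4 ✓.


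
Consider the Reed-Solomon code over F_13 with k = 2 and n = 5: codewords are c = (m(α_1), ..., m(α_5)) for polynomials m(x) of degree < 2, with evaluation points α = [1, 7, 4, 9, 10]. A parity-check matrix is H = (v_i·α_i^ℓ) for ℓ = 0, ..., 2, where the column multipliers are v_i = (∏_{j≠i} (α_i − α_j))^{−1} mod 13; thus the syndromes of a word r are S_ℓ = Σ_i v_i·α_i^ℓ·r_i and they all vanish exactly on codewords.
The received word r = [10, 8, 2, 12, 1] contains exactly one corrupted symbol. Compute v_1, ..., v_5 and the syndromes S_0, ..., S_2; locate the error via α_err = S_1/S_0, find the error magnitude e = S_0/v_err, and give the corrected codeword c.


S = (3, 3, 3), error at position 1, error magnitude e = 1, c = [9, 8, 2, 12, 1].

Step 1: column multipliers v_i = (∏_{j≠i}(α_i − α_j))^{−1} mod 13.
  i = 1 (α = 1): (1−7)(1−4)(1−9)(1−10) = (−6)·(−3)·(−8)·(−9) = 1296 ≡ 9, so v_1 = 9^{−1} = 3 (mod 13).
  i = 2 (α = 7): (7−1)(7−4)(7−9)(7−10) = 6·3·(−2)·(−3) = 108 ≡ 4, so v_2 = 4^{−1} = 10 (mod 13).
  i = 3 (α = 4): (4−1)(4−7)(4−9)(4−10) = 3·(−3)·(−5)·(−6) = −270 ≡ 3, so v_3 = 3^{−1} = 9 (mod 13).
  i = 4 (α = 9): (9−1)(9−7)(9−4)(9−10) = 8·2·5·(−1) = −80 ≡ 11, so v_4 = 11^{−1} = 6 (mod 13).
  i = 5 (α = 10): (10−1)(10−7)(10−4)(10−9) = 9·3·6·1 = 162 ≡ 6, so v_5 = 6^{−1} = 11 (mod 13).
  v = [3, 10, 9, 6, 11].
Step 2: syndromes of r = [10, 8, 2, 12, 1] (all sums mod 13).
  S_0 = Σ v_i r_i = 3·10 + 10·8 + 9·2 + 6·12 + 11·1 = 211 ≡ 3.
  S_1 = Σ v_i α_i r_i = 3·1·10 + 10·7·8 + 9·4·2 + 6·9·12 + 11·10·1 = 1420 ≡ 3.
  α_i^2 mod 13 = [1, 10, 3, 3, 9].
  S_2 = Σ v_i α_i^2 r_i = 3·1·10 + 10·10·8 + 9·3·2 + 6·3·12 + 11·9·1 = 1199 ≡ 3.
  S = (3, 3, 3) ≠ 0, so r is not a codeword (an error is present).
Step 3: locate the error. For a single error e at position i, S_ℓ = v_i·e·α_i^ℓ, so α_err = S_1/S_0.
  S_0^{−1} = 3^{−1} = 9 (mod 13), so α_err = 3·9 = 27 ≡ 1 = α_1. Error position i = 1.
  Consistency check: S_2/S_1 = 3·9 = 27 ≡ 1 = α_err ✓ (single-error assumption holds).
Step 4: error magnitude e = S_0/v_1 = S_0·∏_{j≠1}(α_1 − α_j) = 3·9 = 27 ≡ 1 (mod 13).
Step 5: correct position 1: c_1 = r_1 − e = 10 − 1 ≡ 9 (mod 13). Hence c = [9, 8, 2, 12, 1].
  Check: interpolating c through the α_i gives m(x) = 7 + 2·x (degree < 2) with m(α_i) = c_i for every i, so c is indeed a codeword.


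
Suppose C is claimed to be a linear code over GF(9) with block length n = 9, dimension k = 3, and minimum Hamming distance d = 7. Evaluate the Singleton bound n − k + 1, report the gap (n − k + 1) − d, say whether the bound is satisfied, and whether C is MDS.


Singleton RHS = n − k + 1 = 7, slack = 0, bound satisfied, MDS.

Singleton bound: d ≤ n − k + 1.
Here n = 9, k = 3, so n − k + 1 = 7.
Given d = 7, check d ≤ 7: YES.
Slack = (n − k + 1) − d = 0.
The code is MDS (slack = 0).
Description: the claimed parameters are [9, 3, 7]_9; such a code would be MDS (meets Singleton bound).


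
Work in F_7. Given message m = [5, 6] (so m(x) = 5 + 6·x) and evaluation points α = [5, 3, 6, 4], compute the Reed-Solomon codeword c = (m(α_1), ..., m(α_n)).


c = [0, 2, 6, 1]

Message polynomial: m(x) = 5 + 6·x (mod 7).
For each evaluation point α_i, compute m(α_i) mod 7:
  α_1 = 5: Horner steps 6 → 0, so m(5) = 0.
  α_2 = 3: Horner steps 6 → 2, so m(3) = 2.
  α_3 = 6: Horner steps 6 → 6, so m(6) = 6.
  α_4 = 4: Horner steps 6 → 1, so m(4) = 1.
Codeword c = [0, 2, 6, 1] ∈ F_7^4.


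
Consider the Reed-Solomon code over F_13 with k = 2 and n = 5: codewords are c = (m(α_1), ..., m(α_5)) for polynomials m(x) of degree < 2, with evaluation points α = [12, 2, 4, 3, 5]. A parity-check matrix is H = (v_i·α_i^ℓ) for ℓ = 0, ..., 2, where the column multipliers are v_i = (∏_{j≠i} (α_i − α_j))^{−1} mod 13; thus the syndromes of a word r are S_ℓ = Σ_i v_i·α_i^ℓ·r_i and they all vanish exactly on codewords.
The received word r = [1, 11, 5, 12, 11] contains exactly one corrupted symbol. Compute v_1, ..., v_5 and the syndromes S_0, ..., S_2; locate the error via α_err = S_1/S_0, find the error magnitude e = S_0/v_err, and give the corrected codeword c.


S = (12, 11, 9), error at position 2, error magnitude e = 5, c = [1, 6, 5, 12, 11].

Step 1: column multipliers v_i = (∏_{j≠i}(α_i − α_j))^{−1} mod 13.
  i = 1 (α = 12): (12−2)(12−4)(12−3)(12−5) = 10·8·9·7 = 5040 ≡ 9, so v_1 = 9^{−1} = 3 (mod 13).
  i = 2 (α = 2): (2−12)(2−4)(2−3)(2−5) = (−10)·(−2)·(−1)·(−3) = 60 ≡ 8, so v_2 = 8^{−1} = 5 (mod 13).
  i = 3 (α = 4): (4−12)(4−2)(4−3)(4−5) = (−8)·2·1·(−1) = 16 ≡ 3, so v_3 = 3^{−1} = 9 (mod 13).
  i = 4 (α = 3): (3−12)(3−2)(3−4)(3−5) = (−9)·1·(−1)·(−2) = −18 ≡ 8, so v_4 = 8^{−1} = 5 (mod 13).
  i = 5 (α = 5): (5−12)(5−2)(5−4)(5−3) = (−7)·3·1·2 = −42 ≡ 10, so v_5 = 10^{−1} = 4 (mod 13).
  v = [3, 5, 9, 5, 4].
Step 2: syndromes of r = [1, 11, 5, 12, 11] (all sums mod 13).
  S_0 = Σ v_i r_i = 3·1 + 5·11 + 9·5 + 5·12 + 4·11 = 207 ≡ 12.
  S_1 = Σ v_i α_i r_i = 3·12·1 + 5·2·11 + 9·4·5 + 5·3·12 + 4·5·11 = 726 ≡ 11.
  α_i^2 mod 13 = [1, 4, 3, 9, 12].
  S_2 = Σ v_i α_i^2 r_i = 3·1·1 + 5·4·11 + 9·3·5 + 5·9·12 + 4·12·11 = 1426 ≡ 9.
  S = (12, 11, 9) ≠ 0, so r is not a codeword (an error is present).
Step 3: locate the error. For a single error e at position i, S_ℓ = v_i·e·α_i^ℓ, so α_err = S_1/S_0.
  S_0^{−1} = 12^{−1} = 12 (mod 13), so α_err = 11·12 = 132 ≡ 2 = α_2. Error position i = 2.
  Consistency check: S_2/S_1 = 9·6 = 54 ≡ 2 = α_err ✓ (single-error assumption holds).
Step 4: error magnitude e = S_0/v_2 = S_0·∏_{j≠2}(α_2 − α_j) = 12·8 = 96 ≡ 5 (mod 13).
Step 5: correct position 2: c_2 = r_2 − e = 11 − 5 ≡ 6 (mod 13). Hence c = [1, 6, 5, 12, 11].
  Check: interpolating c through the α_i gives m(x) = 7 + 6·x (degree < 2) with m(α_i) = c_i for every i, so c is indeed a codeword.


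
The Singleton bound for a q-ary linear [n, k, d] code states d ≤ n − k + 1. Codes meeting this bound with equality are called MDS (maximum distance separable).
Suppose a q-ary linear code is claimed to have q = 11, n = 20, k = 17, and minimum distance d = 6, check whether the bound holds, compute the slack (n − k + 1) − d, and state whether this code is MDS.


Singleton RHS = n − k + 1 = 4, slack = -2, bound violated (no such code; not MDS).

Singleton bound: d ≤ n − k + 1.
Here n = 20, k = 17, so n − k + 1 = 4.
Given d = 6, check d ≤ 4: NO.
Slack = (n − k + 1) − d = -2.
The slack is negative: d = 6 exceeds n − k + 1 = 4 by 2, so the Singleton bound is violated and no linear [20, 17, 6]_11 code can exist. In particular it is not MDS (MDS requires d = n − k + 1 exactly).
Description: the claimed parameters are [20, 17, 6]_11; such a code would be impossible (violates the Singleton bound).


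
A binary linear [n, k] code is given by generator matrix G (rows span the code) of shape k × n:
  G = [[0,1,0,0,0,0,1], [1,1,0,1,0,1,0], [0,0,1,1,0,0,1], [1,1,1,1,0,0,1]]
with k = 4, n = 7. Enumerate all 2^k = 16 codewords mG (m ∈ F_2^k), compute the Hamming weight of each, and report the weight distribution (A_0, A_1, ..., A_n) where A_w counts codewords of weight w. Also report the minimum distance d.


Weight distribution: A_0 = 1, A_2 = 4, A_3 = 6, A_4 = 3, A_5 = 2. Minimum distance d = 2.

Enumerate all 2^4 = 16 messages m ∈ F_2^4.
For each, compute codeword c = mG in F_2^7, then tally its weight.
  m = 0000 → c = 0000000, weight = 0.
  m = 1000 → c = 0100001, weight = 2.
  m = 0100 → c = 1101010, weight = 4.
  m = 1100 → c = 1001011, weight = 4.
  m = 0010 → c = 0011001, weight = 3.
  m = 1010 → c = 0111000, weight = 3.
  m = 0110 → c = 1110011, weight = 5.
  m = 1110 → c = 1010010, weight = 3.
  m = 0001 → c = 1111001, weight = 5.
  m = 1001 → c = 1011000, weight = 3.
  m = 0101 → c = 0010011, weight = 3.
  m = 1101 → c = 0110010, weight = 3.
  m = 0011 → c = 1100000, weight = 2.
  m = 1011 → c = 1000001, weight = 2.
  m = 0111 → c = 0001010, weight = 2.
  m = 1111 → c = 0101011, weight = 4.
Tally weights:
  weight 0: 1 codewords.
  weight 2: 4 codewords.
  weight 3: 6 codewords.
  weight 4: 3 codewords.
  weight 5: 2 codewords.
Minimum distance d = smallest w > 0 with A_w > 0 = 2.
Sanity: Σ A_w = 16 = 2^4 = 16 ✓.


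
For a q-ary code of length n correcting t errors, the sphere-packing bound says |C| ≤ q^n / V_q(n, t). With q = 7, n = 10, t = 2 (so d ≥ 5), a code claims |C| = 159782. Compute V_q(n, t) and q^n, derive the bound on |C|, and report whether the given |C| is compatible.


V_q(n, t) = 1681, q^n = 282475249, Hamming bound = 168040, |C| = 159782 ≤ bound (satisfied).

Step 1: Compute V_q(n, t) = Σ_{j=0}^2 C(n, j) (q−1)^j.
  j = 0: C(10,0)·(6)^0 = 1·1 = 1.
  j = 1: C(10,1)·(6)^1 = 10·6 = 60.
  j = 2: C(10,2)·(6)^2 = 45·36 = 1620.
  V_q(n, t) = 1 + 60 + 1620 = 1681.
Step 2: q^n = 7^10 = 282475249.
Step 3: Hamming bound ⌊q^n / V_q(n,t)⌋ = ⌊282475249/1681⌋ = 168040.
Step 4: Compare |C| = 159782 to 168040: satisfied.
The claimed |C| lies below the Hamming bound.


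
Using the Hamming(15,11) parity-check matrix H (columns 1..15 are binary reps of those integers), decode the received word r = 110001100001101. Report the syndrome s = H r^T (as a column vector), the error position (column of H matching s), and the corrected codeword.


s = (1, 1, 0, 0)^T, error position = 12, corrected codeword c = 110001100000101

Compute s = H r^T mod 2 one row at a time:
  s_1 = 0 + 0 + 0 + 0 + 1 + 1 + 0 + 1 = 3 ≡ 1 (mod 2).
  s_2 = 0 + 0 + 1 + 1 + 1 + 1 + 0 + 1 = 5 ≡ 1 (mod 2).
  s_3 = 1 + 0 + 1 + 1 + 0 + 0 + 0 + 1 = 4 ≡ 0 (mod 2).
  s_4 = 1 + 0 + 0 + 1 + 0 + 0 + 1 + 1 = 4 ≡ 0 (mod 2).
s = (1, 1, 0, 0)^T — this equals column 12 of H (binary 1100), so error is at position 12.
Correct: flip bit 12 of r = 110001100001101 to get c = 110001100000101.


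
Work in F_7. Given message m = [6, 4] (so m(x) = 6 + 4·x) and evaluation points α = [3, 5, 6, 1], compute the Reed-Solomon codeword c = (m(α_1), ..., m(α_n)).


c = [4, 5, 2, 3]

Message polynomial: m(x) = 6 + 4·x (mod 7).
For each evaluation point α_i, compute m(α_i) mod 7:
  α_1 = 3: Horner steps 4 → 4, so m(3) = 4.
  α_2 = 5: Horner steps 4 → 5, so m(5) = 5.
  α_3 = 6: Horner steps 4 → 2, so m(6) = 2.
  α_4 = 1: Horner steps 4 → 3, so m(1) = 3.
Codeword c = [4, 5, 2, 3] ∈ F_7^4.


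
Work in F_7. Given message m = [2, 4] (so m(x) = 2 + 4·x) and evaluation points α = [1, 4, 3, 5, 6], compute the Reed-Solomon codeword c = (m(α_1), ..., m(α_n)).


c = [6, 4, 0, 1, 5]

Message polynomial: m(x) = 2 + 4·x (mod 7).
For each evaluation point α_i, compute m(α_i) mod 7:
  α_1 = 1: Horner steps 4 → 6, so m(1) = 6.
  α_2 = 4: Horner steps 4 → 4, so m(4) = 4.
  α_3 = 3: Horner steps 4 → 0, so m(3) = 0.
  α_4 = 5: Horner steps 4 → 1, so m(5) = 1.
  α_5 = 6: Horner steps 4 → 5, so m(6) = 5.
Codeword c = [6, 4, 0, 1, 5] ∈ F_7^5.


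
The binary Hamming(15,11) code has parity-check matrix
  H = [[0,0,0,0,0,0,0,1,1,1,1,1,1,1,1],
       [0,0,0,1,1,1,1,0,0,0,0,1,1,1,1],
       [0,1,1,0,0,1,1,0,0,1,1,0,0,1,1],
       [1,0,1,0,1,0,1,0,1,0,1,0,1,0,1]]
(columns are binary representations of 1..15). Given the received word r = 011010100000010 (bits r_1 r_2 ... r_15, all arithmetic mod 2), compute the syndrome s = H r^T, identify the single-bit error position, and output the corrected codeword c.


s = (1, 1, 0, 1)^T, error position = 13, corrected codeword c = 011010100000110

Compute s = H r^T mod 2 one row at a time:
  s_1 = 0 + 0 + 0 + 0 + 0 + 0 + 1 + 0 = 1 ≡ 1 (mod 2).
  s_2 = 0 + 1 + 0 + 1 + 0 + 0 + 1 + 0 = 3 ≡ 1 (mod 2).
  s_3 = 1 + 1 + 0 + 1 + 0 + 0 + 1 + 0 = 4 ≡ 0 (mod 2).
  s_4 = 0 + 1 + 1 + 1 + 0 + 0 + 0 + 0 = 3 ≡ 1 (mod 2).
s = (1, 1, 0, 1)^T — this equals column 13 of H (binary 1101), so error is at position 13.
Correct: flip bit 13 of r = 011010100000010 to get c = 011010100000110.


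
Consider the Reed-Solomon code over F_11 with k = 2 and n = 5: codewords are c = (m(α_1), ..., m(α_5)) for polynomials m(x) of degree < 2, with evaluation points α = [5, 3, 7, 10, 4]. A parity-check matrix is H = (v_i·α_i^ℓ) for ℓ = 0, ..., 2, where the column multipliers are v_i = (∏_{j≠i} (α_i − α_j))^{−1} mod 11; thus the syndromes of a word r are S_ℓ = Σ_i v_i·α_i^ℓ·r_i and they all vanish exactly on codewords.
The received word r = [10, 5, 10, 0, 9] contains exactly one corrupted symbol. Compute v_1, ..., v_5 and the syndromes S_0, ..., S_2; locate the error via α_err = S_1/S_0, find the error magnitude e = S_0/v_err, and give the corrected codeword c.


S = (7, 2, 10), error at position 1, error magnitude e = 8, c = [2, 5, 10, 0, 9].

Step 1: column multipliers v_i = (∏_{j≠i}(α_i − α_j))^{−1} mod 11.
  i = 1 (α = 5): (5−3)(5−7)(5−10)(5−4) = 2·(−2)·(−5)·1 = 20 ≡ 9, so v_1 = 9^{−1} = 5 (mod 11).
  i = 2 (α = 3): (3−5)(3−7)(3−10)(3−4) = (−2)·(−4)·(−7)·(−1) = 56 ≡ 1, so v_2 = 1^{−1} = 1 (mod 11).
  i = 3 (α = 7): (7−5)(7−3)(7−10)(7−4) = 2·4·(−3)·3 = −72 ≡ 5, so v_3 = 5^{−1} = 9 (mod 11).
  i = 4 (α = 10): (10−5)(10−3)(10−7)(10−4) = 5·7·3·6 = 630 ≡ 3, so v_4 = 3^{−1} = 4 (mod 11).
  i = 5 (α = 4): (4−5)(4−3)(4−7)(4−10) = (−1)·1·(−3)·(−6) = −18 ≡ 4, so v_5 = 4^{−1} = 3 (mod 11).
  v = [5, 1, 9, 4, 3].
Step 2: syndromes of r = [10, 5, 10, 0, 9] (all sums mod 11).
  S_0 = Σ v_i r_i = 5·10 + 1·5 + 9·10 + 4·0 + 3·9 = 172 ≡ 7.
  S_1 = Σ v_i α_i r_i = 5·5·10 + 1·3·5 + 9·7·10 + 4·10·0 + 3·4·9 = 1003 ≡ 2.
  α_i^2 mod 11 = [3, 9, 5, 1, 5].
  S_2 = Σ v_i α_i^2 r_i = 5·3·10 + 1·9·5 + 9·5·10 + 4·1·0 + 3·5·9 = 780 ≡ 10.
  S = (7, 2, 10) ≠ 0, so r is not a codeword (an error is present).
Step 3: locate the error. For a single error e at position i, S_ℓ = v_i·e·α_i^ℓ, so α_err = S_1/S_0.
  S_0^{−1} = 7^{−1} = 8 (mod 11), so α_err = 2·8 = 16 ≡ 5 = α_1. Error position i = 1.
  Consistency check: S_2/S_1 = 10·6 = 60 ≡ 5 = α_err ✓ (single-error assumption holds).
Step 4: error magnitude e = S_0/v_1 = S_0·∏_{j≠1}(α_1 − α_j) = 7·9 = 63 ≡ 8 (mod 11).
Step 5: correct position 1: c_1 = r_1 − e = 10 − 8 ≡ 2 (mod 11). Hence c = [2, 5, 10, 0, 9].
  Check: interpolating c through the α_i gives m(x) = 4 + 4·x (degree < 2) with m(α_i) = c_i for every i, so c is indeed a codeword.


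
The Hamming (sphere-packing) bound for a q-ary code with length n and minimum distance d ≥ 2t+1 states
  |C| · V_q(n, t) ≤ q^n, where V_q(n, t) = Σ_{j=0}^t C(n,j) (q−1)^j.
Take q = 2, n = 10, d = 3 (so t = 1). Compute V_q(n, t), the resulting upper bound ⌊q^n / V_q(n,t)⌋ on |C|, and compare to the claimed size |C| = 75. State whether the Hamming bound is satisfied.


V_q(n, t) = 11, q^n = 1024, Hamming bound = 93, |C| = 75 ≤ bound (satisfied).

Step 1: Compute V_q(n, t) = Σ_{j=0}^1 C(n, j) (q−1)^j.
  j = 0: C(10,0)·(1)^0 = 1·1 = 1.
  j = 1: C(10,1)·(1)^1 = 10·1 = 10.
  V_q(n, t) = 1 + 10 = 11.
Step 2: q^n = 2^10 = 1024.
Step 3: Hamming bound ⌊q^n / V_q(n,t)⌋ = ⌊1024/11⌋ = 93.
Step 4: Compare |C| = 75 to 93: satisfied.
The claimed |C| lies below the Hamming bound.


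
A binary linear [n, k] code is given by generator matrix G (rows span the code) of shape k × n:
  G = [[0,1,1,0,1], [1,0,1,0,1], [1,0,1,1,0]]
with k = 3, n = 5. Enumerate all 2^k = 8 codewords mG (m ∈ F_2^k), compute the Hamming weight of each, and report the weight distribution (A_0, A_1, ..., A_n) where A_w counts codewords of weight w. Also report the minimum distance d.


Weight distribution: A_0 = 1, A_2 = 2, A_3 = 4, A_4 = 1. Minimum distance d = 2.

Enumerate all 2^3 = 8 messages m ∈ F_2^3.
For each, compute codeword c = mG in F_2^5, then tally its weight.
  m = 000 → c = 00000, weight = 0.
  m = 100 → c = 01101, weight = 3.
  m = 010 → c = 10101, weight = 3.
  m = 110 → c = 11000, weight = 2.
  m = 001 → c = 10110, weight = 3.
  m = 101 → c = 11011, weight = 4.
  m = 011 → c = 00011, weight = 2.
  m = 111 → c = 01110, weight = 3.
Tally weights:
  weight 0: 1 codewords.
  weight 2: 2 codewords.
  weight 3: 4 codewords.
  weight 4: 1 codewords.
Minimum distance d = smallest w > 0 with A_w > 0 = 2.
Sanity: Σ A_w = 8 = 2^3 = 8 ✓.


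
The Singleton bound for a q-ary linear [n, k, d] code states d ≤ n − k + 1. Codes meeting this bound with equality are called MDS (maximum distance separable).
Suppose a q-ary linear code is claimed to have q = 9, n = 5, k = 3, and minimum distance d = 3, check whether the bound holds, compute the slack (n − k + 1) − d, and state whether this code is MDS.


Singleton RHS = n − k + 1 = 3, slack = 0, bound satisfied, MDS.

Singleton bound: d ≤ n − k + 1.
Here n = 5, k = 3, so n − k + 1 = 3.
Given d = 3, check d ≤ 3: YES.
Slack = (n − k + 1) − d = 0.
The code is MDS (slack = 0).
Description: the claimed parameters are [5, 3, 3]_9; such a code would be MDS (meets Singleton bound).


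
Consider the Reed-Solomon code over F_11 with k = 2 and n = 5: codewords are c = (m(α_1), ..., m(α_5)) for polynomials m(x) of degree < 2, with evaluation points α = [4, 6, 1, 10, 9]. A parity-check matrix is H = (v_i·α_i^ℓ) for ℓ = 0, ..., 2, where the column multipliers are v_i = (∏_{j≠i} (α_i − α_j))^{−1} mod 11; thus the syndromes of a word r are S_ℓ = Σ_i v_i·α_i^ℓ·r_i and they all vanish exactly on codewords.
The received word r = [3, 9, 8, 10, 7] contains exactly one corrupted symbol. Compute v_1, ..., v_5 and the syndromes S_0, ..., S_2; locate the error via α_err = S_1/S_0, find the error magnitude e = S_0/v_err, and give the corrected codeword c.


S = (7, 7, 7), error at position 3, error magnitude e = 3, c = [3, 9, 5, 10, 7].

Step 1: column multipliers v_i = (∏_{j≠i}(α_i − α_j))^{−1} mod 11.
  i = 1 (α = 4): (4−6)(4−1)(4−10)(4−9) = (−2)·3·(−6)·(−5) = −180 ≡ 7, so v_1 = 7^{−1} = 8 (mod 11).
  i = 2 (α = 6): (6−4)(6−1)(6−10)(6−9) = 2·5·(−4)·(−3) = 120 ≡ 10, so v_2 = 10^{−1} = 10 (mod 11).
  i = 3 (α = 1): (1−4)(1−6)(1−10)(1−9) = (−3)·(−5)·(−9)·(−8) = 1080 ≡ 2, so v_3 = 2^{−1} = 6 (mod 11).
  i = 4 (α = 10): (10−4)(10−6)(10−1)(10−9) = 6·4·9·1 = 216 ≡ 7, so v_4 = 7^{−1} = 8 (mod 11).
  i = 5 (α = 9): (9−4)(9−6)(9−1)(9−10) = 5·3·8·(−1) = −120 ≡ 1, so v_5 = 1^{−1} = 1 (mod 11).
  v = [8, 10, 6, 8, 1].
Step 2: syndromes of r = [3, 9, 8, 10, 7] (all sums mod 11).
  S_0 = Σ v_i r_i = 8·3 + 10·9 + 6·8 + 8·10 + 1·7 = 249 ≡ 7.
  S_1 = Σ v_i α_i r_i = 8·4·3 + 10·6·9 + 6·1·8 + 8·10·10 + 1·9·7 = 1547 ≡ 7.
  α_i^2 mod 11 = [5, 3, 1, 1, 4].
  S_2 = Σ v_i α_i^2 r_i = 8·5·3 + 10·3·9 + 6·1·8 + 8·1·10 + 1·4·7 = 546 ≡ 7.
  S = (7, 7, 7) ≠ 0, so r is not a codeword (an error is present).
Step 3: locate the error. For a single error e at position i, S_ℓ = v_i·e·α_i^ℓ, so α_err = S_1/S_0.
  S_0^{−1} = 7^{−1} = 8 (mod 11), so α_err = 7·8 = 56 ≡ 1 = α_3. Error position i = 3.
  Consistency check: S_2/S_1 = 7·8 = 56 ≡ 1 = α_err ✓ (single-error assumption holds).
Step 4: error magnitude e = S_0/v_3 = S_0·∏_{j≠3}(α_3 − α_j) = 7·2 = 14 ≡ 3 (mod 11).
Step 5: correct position 3: c_3 = r_3 − e = 8 − 3 ≡ 5 (mod 11). Hence c = [3, 9, 5, 10, 7].
  Check: interpolating c through the α_i gives m(x) = 2 + 3·x (degree < 2) with m(α_i) = c_i for every i, so c is indeed a codeword.


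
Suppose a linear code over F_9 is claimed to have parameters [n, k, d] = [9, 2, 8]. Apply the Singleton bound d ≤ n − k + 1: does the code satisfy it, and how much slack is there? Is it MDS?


Singleton RHS = n − k + 1 = 8, slack = 0, bound satisfied, MDS.

Singleton bound: d ≤ n − k + 1.
Here n = 9, k = 2, so n − k + 1 = 8.
Given d = 8, check d ≤ 8: YES.
Slack = (n − k + 1) − d = 0.
The code is MDS (slack = 0).
Description: the claimed parameters are [9, 2, 8]_9; such a code would be MDS (meets Singleton bound).


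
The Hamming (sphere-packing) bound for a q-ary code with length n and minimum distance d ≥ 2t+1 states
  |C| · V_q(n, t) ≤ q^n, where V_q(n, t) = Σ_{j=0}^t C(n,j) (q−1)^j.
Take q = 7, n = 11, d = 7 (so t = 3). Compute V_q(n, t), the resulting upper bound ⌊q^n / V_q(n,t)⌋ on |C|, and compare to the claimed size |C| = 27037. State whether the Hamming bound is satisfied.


V_q(n, t) = 37687, q^n = 1977326743, Hamming bound = 52467, |C| = 27037 ≤ bound (satisfied).

Step 1: Compute V_q(n, t) = Σ_{j=0}^3 C(n, j) (q−1)^j.
  j = 0: C(11,0)·(6)^0 = 1·1 = 1.
  j = 1: C(11,1)·(6)^1 = 11·6 = 66.
  j = 2: C(11,2)·(6)^2 = 55·36 = 1980.
  j = 3: C(11,3)·(6)^3 = 165·216 = 35640.
  V_q(n, t) = 1 + 66 + 1980 + 35640 = 37687.
Step 2: q^n = 7^11 = 1977326743.
Step 3: Hamming bound ⌊q^n / V_q(n,t)⌋ = ⌊1977326743/37687⌋ = 52467.
Step 4: Compare |C| = 27037 to 52467: satisfied.
The claimed |C| lies below the Hamming bound.


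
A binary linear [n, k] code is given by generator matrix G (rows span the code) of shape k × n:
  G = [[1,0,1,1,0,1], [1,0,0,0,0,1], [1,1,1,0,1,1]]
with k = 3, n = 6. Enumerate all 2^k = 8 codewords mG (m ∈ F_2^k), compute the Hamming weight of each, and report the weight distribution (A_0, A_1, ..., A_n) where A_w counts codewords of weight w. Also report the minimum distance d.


Weight distribution: A_0 = 1, A_2 = 2, A_3 = 2, A_4 = 1, A_5 = 2. Minimum distance d = 2.

Enumerate all 2^3 = 8 messages m ∈ F_2^3.
For each, compute codeword c = mG in F_2^6, then tally its weight.
  m = 000 → c = 000000, weight = 0.
  m = 100 → c = 101101, weight = 4.
  m = 010 → c = 100001, weight = 2.
  m = 110 → c = 001100, weight = 2.
  m = 001 → c = 111011, weight = 5.
  m = 101 → c = 010110, weight = 3.
  m = 011 → c = 011010, weight = 3.
  m = 111 → c = 110111, weight = 5.
Tally weights:
  weight 0: 1 codewords.
  weight 2: 2 codewords.
  weight 3: 2 codewords.
  weight 4: 1 codewords.
  weight 5: 2 codewords.
Minimum distance d = smallest w > 0 with A_w > 0 = 2.
Sanity: Σ A_w = 8 = 2^3 = 8 ✓.


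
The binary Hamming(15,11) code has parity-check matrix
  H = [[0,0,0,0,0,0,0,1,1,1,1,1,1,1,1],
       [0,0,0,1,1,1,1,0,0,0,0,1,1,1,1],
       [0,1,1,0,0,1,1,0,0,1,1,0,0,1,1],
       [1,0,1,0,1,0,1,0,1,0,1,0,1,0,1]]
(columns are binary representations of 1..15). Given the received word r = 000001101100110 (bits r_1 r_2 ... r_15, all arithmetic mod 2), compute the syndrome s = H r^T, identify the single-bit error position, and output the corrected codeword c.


s = (0, 0, 0, 1)^T, error position = 1, corrected codeword c = 100001101100110

Compute s = H r^T mod 2 one row at a time:
  s_1 = 0 + 1 + 1 + 0 + 0 + 1 + 1 + 0 = 4 ≡ 0 (mod 2).
  s_2 = 0 + 0 + 1 + 1 + 0 + 1 + 1 + 0 = 4 ≡ 0 (mod 2).
  s_3 = 0 + 0 + 1 + 1 + 1 + 0 + 1 + 0 = 4 ≡ 0 (mod 2).
  s_4 = 0 + 0 + 0 + 1 + 1 + 0 + 1 + 0 = 3 ≡ 1 (mod 2).
s = (0, 0, 0, 1)^T — this equals column 1 of H (binary 0001), so error is at position 1.
Correct: flip bit 1 of r = 000001101100110 to get c = 100001101100110.


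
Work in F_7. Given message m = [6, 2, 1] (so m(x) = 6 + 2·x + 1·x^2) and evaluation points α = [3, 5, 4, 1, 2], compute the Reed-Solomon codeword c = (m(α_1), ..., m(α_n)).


c = [0, 6, 2, 2, 0]

Message polynomial: m(x) = 6 + 2·x + 1·x^2 (mod 7).
For each evaluation point α_i, compute m(α_i) mod 7:
  α_1 = 3: Horner steps 1 → 5 → 0, so m(3) = 0.
  α_2 = 5: Horner steps 1 → 0 → 6, so m(5) = 6.
  α_3 = 4: Horner steps 1 → 6 → 2, so m(4) = 2.
  α_4 = 1: Horner steps 1 → 3 → 2, so m(1) = 2.
  α_5 = 2: Horner steps 1 → 4 → 0, so m(2) = 0.
Codeword c = [0, 6, 2, 2, 0] ∈ F_7^5.


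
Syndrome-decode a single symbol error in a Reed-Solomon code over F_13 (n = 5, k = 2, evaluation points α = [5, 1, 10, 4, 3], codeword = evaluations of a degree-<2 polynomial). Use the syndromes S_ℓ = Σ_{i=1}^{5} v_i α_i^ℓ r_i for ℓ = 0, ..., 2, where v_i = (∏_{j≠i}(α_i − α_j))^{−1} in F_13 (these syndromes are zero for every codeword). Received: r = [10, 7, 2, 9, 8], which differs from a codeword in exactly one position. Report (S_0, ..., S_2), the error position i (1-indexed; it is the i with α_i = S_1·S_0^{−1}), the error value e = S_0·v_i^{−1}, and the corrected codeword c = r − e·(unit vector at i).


S = (5, 5, 5), error at position 2, error magnitude e = 1, c = [10, 6, 2, 9, 8].

Step 1: column multipliers v_i = (∏_{j≠i}(α_i − α_j))^{−1} mod 13.
  i = 1 (α = 5): (5−1)(5−10)(5−4)(5−3) = 4·(−5)·1·2 = −40 ≡ 12, so v_1 = 12^{−1} = 12 (mod 13).
  i = 2 (α = 1): (1−5)(1−10)(1−4)(1−3) = (−4)·(−9)·(−3)·(−2) = 216 ≡ 8, so v_2 = 8^{−1} = 5 (mod 13).
  i = 3 (α = 10): (10−5)(10−1)(10−4)(10−3) = 5·9·6·7 = 1890 ≡ 5, so v_3 = 5^{−1} = 8 (mod 13).
  i = 4 (α = 4): (4−5)(4−1)(4−10)(4−3) = (−1)·3·(−6)·1 = 18 ≡ 5, so v_4 = 5^{−1} = 8 (mod 13).
  i = 5 (α = 3): (3−5)(3−1)(3−10)(3−4) = (−2)·2·(−7)·(−1) = −28 ≡ 11, so v_5 = 11^{−1} = 6 (mod 13).
  v = [12, 5, 8, 8, 6].
Step 2: syndromes of r = [10, 7, 2, 9, 8] (all sums mod 13).
  S_0 = Σ v_i r_i = 12·10 + 5·7 + 8·2 + 8·9 + 6·8 = 291 ≡ 5.
  S_1 = Σ v_i α_i r_i = 12·5·10 + 5·1·7 + 8·10·2 + 8·4·9 + 6·3·8 = 1227 ≡ 5.
  α_i^2 mod 13 = [12, 1, 9, 3, 9].
  S_2 = Σ v_i α_i^2 r_i = 12·12·10 + 5·1·7 + 8·9·2 + 8·3·9 + 6·9·8 = 2267 ≡ 5.
  S = (5, 5, 5) ≠ 0, so r is not a codeword (an error is present).
Step 3: locate the error. For a single error e at position i, S_ℓ = v_i·e·α_i^ℓ, so α_err = S_1/S_0.
  S_0^{−1} = 5^{−1} = 8 (mod 13), so α_err = 5·8 = 40 ≡ 1 = α_2. Error position i = 2.
  Consistency check: S_2/S_1 = 5·8 = 40 ≡ 1 = α_err ✓ (single-error assumption holds).
Step 4: error magnitude e = S_0/v_2 = S_0·∏_{j≠2}(α_2 − α_j) = 5·8 = 40 ≡ 1 (mod 13).
Step 5: correct position 2: c_2 = r_2 − e = 7 − 1 ≡ 6 (mod 13). Hence c = [10, 6, 2, 9, 8].
  Check: interpolating c through the α_i gives m(x) = 5 + 1·x (degree < 2) with m(α_i) = c_i for every i, so c is indeed a codeword.


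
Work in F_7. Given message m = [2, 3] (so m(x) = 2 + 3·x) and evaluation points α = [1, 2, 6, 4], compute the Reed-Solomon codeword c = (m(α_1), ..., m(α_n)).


c = [5, 1, 6, 0]

Message polynomial: m(x) = 2 + 3·x (mod 7).
For each evaluation point α_i, compute m(α_i) mod 7:
  α_1 = 1: Horner steps 3 → 5, so m(1) = 5.
  α_2 = 2: Horner steps 3 → 1, so m(2) = 1.
  α_3 = 6: Horner steps 3 → 6, so m(6) = 6.
  α_4 = 4: Horner steps 3 → 0, so m(4) = 0.
Codeword c = [5, 1, 6, 0] ∈ F_7^4.


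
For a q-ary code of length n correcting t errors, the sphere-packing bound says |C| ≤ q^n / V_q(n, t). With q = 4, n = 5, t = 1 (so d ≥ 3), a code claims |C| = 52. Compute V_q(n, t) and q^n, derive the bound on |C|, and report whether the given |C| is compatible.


V_q(n, t) = 16, q^n = 1024, Hamming bound = 64, |C| = 52 ≤ bound (satisfied).

Step 1: Compute V_q(n, t) = Σ_{j=0}^1 C(n, j) (q−1)^j.
  j = 0: C(5,0)·(3)^0 = 1·1 = 1.
  j = 1: C(5,1)·(3)^1 = 5·3 = 15.
  V_q(n, t) = 1 + 15 = 16.
Step 2: q^n = 4^5 = 1024.
Step 3: Hamming bound ⌊q^n / V_q(n,t)⌋ = ⌊1024/16⌋ = 64.
Step 4: Compare |C| = 52 to 64: satisfied.
The claimed |C| lies below the Hamming bound.


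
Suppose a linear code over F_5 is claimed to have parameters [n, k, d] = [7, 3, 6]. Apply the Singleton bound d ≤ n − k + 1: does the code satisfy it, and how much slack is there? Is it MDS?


Singleton RHS = n − k + 1 = 5, slack = -1, bound violated (no such code; not MDS).

Singleton bound: d ≤ n − k + 1.
Here n = 7, k = 3, so n − k + 1 = 5.
Given d = 6, check d ≤ 5: NO.
Slack = (n − k + 1) − d = -1.
The slack is negative: d = 6 exceeds n − k + 1 = 5 by 1, so the Singleton bound is violated and no linear [7, 3, 6]_5 code can exist. In particular it is not MDS (MDS requires d = n − k + 1 exactly).
Description: the claimed parameters are [7, 3, 6]_5; such a code would be impossible (violates the Singleton bound).


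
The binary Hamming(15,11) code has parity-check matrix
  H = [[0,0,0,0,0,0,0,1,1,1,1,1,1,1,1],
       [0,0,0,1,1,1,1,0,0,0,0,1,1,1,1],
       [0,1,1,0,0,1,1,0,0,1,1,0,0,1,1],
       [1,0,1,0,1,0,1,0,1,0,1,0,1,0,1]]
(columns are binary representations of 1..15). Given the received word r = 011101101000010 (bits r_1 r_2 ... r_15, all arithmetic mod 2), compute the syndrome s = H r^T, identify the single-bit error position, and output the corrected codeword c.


s = (0, 0, 1, 1)^T, error position = 3, corrected codeword c = 010101101000010

Compute s = H r^T mod 2 one row at a time:
  s_1 = 0 + 1 + 0 + 0 + 0 + 0 + 1 + 0 = 2 ≡ 0 (mod 2).
  s_2 = 1 + 0 + 1 + 1 + 0 + 0 + 1 + 0 = 4 ≡ 0 (mod 2).
  s_3 = 1 + 1 + 1 + 1 + 0 + 0 + 1 + 0 = 5 ≡ 1 (mod 2).
  s_4 = 0 + 1 + 0 + 1 + 1 + 0 + 0 + 0 = 3 ≡ 1 (mod 2).
s = (0, 0, 1, 1)^T — this equals column 3 of H (binary 0011), so error is at position 3.
Correct: flip bit 3 of r = 011101101000010 to get c = 010101101000010.


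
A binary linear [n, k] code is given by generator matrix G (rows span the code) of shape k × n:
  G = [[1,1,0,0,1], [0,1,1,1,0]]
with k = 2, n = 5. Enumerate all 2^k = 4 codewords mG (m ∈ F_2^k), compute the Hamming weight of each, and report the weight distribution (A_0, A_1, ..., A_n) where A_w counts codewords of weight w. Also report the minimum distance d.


Weight distribution: A_0 = 1, A_3 = 2, A_4 = 1. Minimum distance d = 3.

Enumerate all 2^2 = 4 messages m ∈ F_2^2.
For each, compute codeword c = mG in F_2^5, then tally its weight.
  m = 00 → c = 00000, weight = 0.
  m = 10 → c = 11001, weight = 3.
  m = 01 → c = 01110, weight = 3.
  m = 11 → c = 10111, weight = 4.
Tally weights:
  weight 0: 1 codewords.
  weight 3: 2 codewords.
  weight 4: 1 codewords.
Minimum distance d = smallest w > 0 with A_w > 0 = 3.
Sanity: Σ A_w = 4 = 2^2 = 4 ✓.


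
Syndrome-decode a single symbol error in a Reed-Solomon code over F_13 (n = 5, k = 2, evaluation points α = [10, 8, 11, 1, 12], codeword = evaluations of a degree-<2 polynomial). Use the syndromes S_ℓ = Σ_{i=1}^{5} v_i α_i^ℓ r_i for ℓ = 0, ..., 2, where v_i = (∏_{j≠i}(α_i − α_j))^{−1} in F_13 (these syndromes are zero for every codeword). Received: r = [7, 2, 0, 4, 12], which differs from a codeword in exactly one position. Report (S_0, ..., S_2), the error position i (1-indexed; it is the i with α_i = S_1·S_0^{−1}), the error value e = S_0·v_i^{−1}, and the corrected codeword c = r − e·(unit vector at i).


S = (4, 5, 3), error at position 3, error magnitude e = 10, c = [7, 2, 3, 4, 12].

Step 1: column multipliers v_i = (∏_{j≠i}(α_i − α_j))^{−1} mod 13.
  i = 1 (α = 10): (10−8)(10−11)(10−1)(10−12) = 2·(−1)·9·(−2) = 36 ≡ 10, so v_1 = 10^{−1} = 4 (mod 13).
  i = 2 (α = 8): (8−10)(8−11)(8−1)(8−12) = (−2)·(−3)·7·(−4) = −168 ≡ 1, so v_2 = 1^{−1} = 1 (mod 13).
  i = 3 (α = 11): (11−10)(11−8)(11−1)(11−12) = 1·3·10·(−1) = −30 ≡ 9, so v_3 = 9^{−1} = 3 (mod 13).
  i = 4 (α = 1): (1−10)(1−8)(1−11)(1−12) = (−9)·(−7)·(−10)·(−11) = 6930 ≡ 1, so v_4 = 1^{−1} = 1 (mod 13).
  i = 5 (α = 12): (12−10)(12−8)(12−11)(12−1) = 2·4·1·11 = 88 ≡ 10, so v_5 = 10^{−1} = 4 (mod 13).
  v = [4, 1, 3, 1, 4].
Step 2: syndromes of r = [7, 2, 0, 4, 12] (all sums mod 13).
  S_0 = Σ v_i r_i = 4·7 + 1·2 + 3·0 + 1·4 + 4·12 = 82 ≡ 4.
  S_1 = Σ v_i α_i r_i = 4·10·7 + 1·8·2 + 3·11·0 + 1·1·4 + 4·12·12 = 876 ≡ 5.
  α_i^2 mod 13 = [9, 12, 4, 1, 1].
  S_2 = Σ v_i α_i^2 r_i = 4·9·7 + 1·12·2 + 3·4·0 + 1·1·4 + 4·1·12 = 328 ≡ 3.
  S = (4, 5, 3) ≠ 0, so r is not a codeword (an error is present).
Step 3: locate the error. For a single error e at position i, S_ℓ = v_i·e·α_i^ℓ, so α_err = S_1/S_0.
  S_0^{−1} = 4^{−1} = 10 (mod 13), so α_err = 5·10 = 50 ≡ 11 = α_3. Error position i = 3.
  Consistency check: S_2/S_1 = 3·8 = 24 ≡ 11 = α_err ✓ (single-error assumption holds).
Step 4: error magnitude e = S_0/v_3 = S_0·∏_{j≠3}(α_3 − α_j) = 4·9 = 36 ≡ 10 (mod 13).
Step 5: correct position 3: c_3 = r_3 − e = 0 − 10 ≡ 3 (mod 13). Hence c = [7, 2, 3, 4, 12].
  Check: interpolating c through the α_i gives m(x) = 8 + 9·x (degree < 2) with m(α_i) = c_i for every i, so c is indeed a codeword.


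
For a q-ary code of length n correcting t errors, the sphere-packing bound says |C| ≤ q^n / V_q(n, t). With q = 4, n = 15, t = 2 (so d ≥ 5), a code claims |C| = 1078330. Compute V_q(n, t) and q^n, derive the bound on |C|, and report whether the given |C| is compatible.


V_q(n, t) = 991, q^n = 1073741824, Hamming bound = 1083493, |C| = 1078330 ≤ bound (satisfied).

Step 1: Compute V_q(n, t) = Σ_{j=0}^2 C(n, j) (q−1)^j.
  j = 0: C(15,0)·(3)^0 = 1·1 = 1.
  j = 1: C(15,1)·(3)^1 = 15·3 = 45.
  j = 2: C(15,2)·(3)^2 = 105·9 = 945.
  V_q(n, t) = 1 + 45 + 945 = 991.
Step 2: q^n = 4^15 = 1073741824.
Step 3: Hamming bound ⌊q^n / V_q(n,t)⌋ = ⌊1073741824/991⌋ = 1083493.
Step 4: Compare |C| = 1078330 to 1083493: satisfied.
The claimed |C| lies below the Hamming bound.


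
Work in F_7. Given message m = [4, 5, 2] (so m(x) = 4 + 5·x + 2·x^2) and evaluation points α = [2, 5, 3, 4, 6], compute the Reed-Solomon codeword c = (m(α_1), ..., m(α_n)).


c = [1, 2, 2, 0, 1]

Message polynomial: m(x) = 4 + 5·x + 2·x^2 (mod 7).
For each evaluation point α_i, compute m(α_i) mod 7:
  α_1 = 2: Horner steps 2 → 2 → 1, so m(2) = 1.
  α_2 = 5: Horner steps 2 → 1 → 2, so m(5) = 2.
  α_3 = 3: Horner steps 2 → 4 → 2, so m(3) = 2.
  α_4 = 4: Horner steps 2 → 6 → 0, so m(4) = 0.
  α_5 = 6: Horner steps 2 → 3 → 1, so m(6) = 1.
Codeword c = [1, 2, 2, 0, 1] ∈ F_7^5.


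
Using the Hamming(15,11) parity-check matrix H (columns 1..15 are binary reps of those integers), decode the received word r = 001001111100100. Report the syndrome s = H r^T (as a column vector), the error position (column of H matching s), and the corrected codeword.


s = (0, 1, 0, 0)^T, error position = 4, corrected codeword c = 001101111100100

Compute s = H r^T mod 2 one row at a time:
  s_1 = 1 + 1 + 1 + 0 + 0 + 1 + 0 + 0 = 4 ≡ 0 (mod 2).
  s_2 = 0 + 0 + 1 + 1 + 0 + 1 + 0 + 0 = 3 ≡ 1 (mod 2).
  s_3 = 0 + 1 + 1 + 1 + 1 + 0 + 0 + 0 = 4 ≡ 0 (mod 2).
  s_4 = 0 + 1 + 0 + 1 + 1 + 0 + 1 + 0 = 4 ≡ 0 (mod 2).
s = (0, 1, 0, 0)^T — this equals column 4 of H (binary 0100), so error is at position 4.
Correct: flip bit 4 of r = 001001111100100 to get c = 001101111100100.


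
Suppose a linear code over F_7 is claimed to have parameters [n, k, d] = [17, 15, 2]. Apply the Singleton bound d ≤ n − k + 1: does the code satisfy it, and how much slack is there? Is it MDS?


Singleton RHS = n − k + 1 = 3, slack = 1, bound satisfied, not MDS.

Singleton bound: d ≤ n − k + 1.
Here n = 17, k = 15, so n − k + 1 = 3.
Given d = 2, check d ≤ 3: YES.
Slack = (n − k + 1) − d = 1.
The code is NOT MDS (slack = 1 > 0).
Description: the claimed parameters are [17, 15, 2]_7; such a code would be non-MDS.


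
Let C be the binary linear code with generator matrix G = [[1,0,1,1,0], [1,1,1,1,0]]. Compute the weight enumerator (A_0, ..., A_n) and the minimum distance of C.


Weight distribution: A_0 = 1, A_1 = 1, A_3 = 1, A_4 = 1. Minimum distance d = 1.

Enumerate all 2^2 = 4 messages m ∈ F_2^2.
For each, compute codeword c = mG in F_2^5, then tally its weight.
  m = 00 → c = 00000, weight = 0.
  m = 10 → c = 10110, weight = 3.
  m = 01 → c = 11110, weight = 4.
  m = 11 → c = 01000, weight = 1.
Tally weights:
  weight 0: 1 codewords.
  weight 1: 1 codewords.
  weight 3: 1 codewords.
  weight 4: 1 codewords.
Minimum distance d = smallest w > 0 with A_w > 0 = 1.
Sanity: Σ A_w = 4 = 2^2 = 4 ✓.


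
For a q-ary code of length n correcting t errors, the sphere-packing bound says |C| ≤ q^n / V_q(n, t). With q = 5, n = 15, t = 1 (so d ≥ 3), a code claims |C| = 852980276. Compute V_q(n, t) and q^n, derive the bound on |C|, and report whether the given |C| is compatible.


V_q(n, t) = 61, q^n = 30517578125, Hamming bound = 500288165, |C| = 852980276 > bound (violated).

Step 1: Compute V_q(n, t) = Σ_{j=0}^1 C(n, j) (q−1)^j.
  j = 0: C(15,0)·(4)^0 = 1·1 = 1.
  j = 1: C(15,1)·(4)^1 = 15·4 = 60.
  V_q(n, t) = 1 + 60 = 61.
Step 2: q^n = 5^15 = 30517578125.
Step 3: Hamming bound ⌊q^n / V_q(n,t)⌋ = ⌊30517578125/61⌋ = 500288165.
Step 4: Compare |C| = 852980276 to 500288165: violated.
The claimed |C| lies above the Hamming bound, so no 5-ary code of length 15 with d ≥ 3 can have 852980276 codewords.


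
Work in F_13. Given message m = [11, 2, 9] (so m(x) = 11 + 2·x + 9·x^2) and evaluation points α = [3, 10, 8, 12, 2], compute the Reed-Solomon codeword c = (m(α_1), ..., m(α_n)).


c = [7, 8, 5, 5, 12]

Message polynomial: m(x) = 11 + 2·x + 9·x^2 (mod 13).
For each evaluation point α_i, compute m(α_i) mod 13:
  α_1 = 3: Horner steps 9 → 3 → 7, so m(3) = 7.
  α_2 = 10: Horner steps 9 → 1 → 8, so m(10) = 8.
  α_3 = 8: Horner steps 9 → 9 → 5, so m(8) = 5.
  α_4 = 12: Horner steps 9 → 6 → 5, so m(12) = 5.
  α_5 = 2: Horner steps 9 → 7 → 12, so m(2) = 12.
Codeword c = [7, 8, 5, 5, 12] ∈ F_13^5.
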